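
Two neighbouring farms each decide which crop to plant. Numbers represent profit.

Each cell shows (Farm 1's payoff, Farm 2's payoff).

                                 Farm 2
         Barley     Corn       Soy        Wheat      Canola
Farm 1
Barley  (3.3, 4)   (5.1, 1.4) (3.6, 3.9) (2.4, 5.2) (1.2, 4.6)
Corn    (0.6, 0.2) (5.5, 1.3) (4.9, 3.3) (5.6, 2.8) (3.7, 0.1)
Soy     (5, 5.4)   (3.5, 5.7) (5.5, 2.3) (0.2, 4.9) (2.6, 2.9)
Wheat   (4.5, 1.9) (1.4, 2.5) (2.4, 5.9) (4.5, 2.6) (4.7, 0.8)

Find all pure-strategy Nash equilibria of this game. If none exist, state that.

Farm 1 against Barley: payoffs 3.3, 0.6, 5, 4.5 → best response Soy.
Farm 1 against Corn: payoffs 5.1, 5.5, 3.5, 1.4 → best response Corn.
Farm 1 against Soy: payoffs 3.6, 4.9, 5.5, 2.4 → best response Soy.
Farm 1 against Wheat: payoffs 2.4, 5.6, 0.2, 4.5 → best response Corn.
Farm 1 against Canola: payoffs 1.2, 3.7, 2.6, 4.7 → best response Wheat.
Farm 2 against Barley: payoffs 4, 1.4, 3.9, 5.2, 4.6 → best response Wheat.
Farm 2 against Corn: payoffs 0.2, 1.3, 3.3, 2.8, 0.1 → best response Soy.
Farm 2 against Soy: payoffs 5.4, 5.7, 2.3, 4.9, 2.9 → best response Corn.
Farm 2 against Wheat: payoffs 1.9, 2.5, 5.9, 2.6, 0.8 → best response Soy.
No profile is a mutual best response for all players.

This game has no pure Nash equilibrium.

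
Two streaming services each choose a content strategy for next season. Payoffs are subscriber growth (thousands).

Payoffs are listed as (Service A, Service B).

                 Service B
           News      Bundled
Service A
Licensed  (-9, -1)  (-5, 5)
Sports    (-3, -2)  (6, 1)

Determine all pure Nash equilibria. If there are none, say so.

Pure NE: (Sports, Bundled)

Check each profile: it is a Nash equilibrium iff no player can strictly gain by switching unilaterally.
(Licensed, News): Service A can switch to Sports (-9 → -3). Not NE.
(Licensed, Bundled): Service A can switch to Sports (-5 → 6). Not NE.
(Sports, News): Service B can switch to Bundled (-2 → 1). Not NE.
(Sports, Bundled): Service A gets 6, best alternative -5; Service B gets 1, best alternative -2. No profitable deviation — NE.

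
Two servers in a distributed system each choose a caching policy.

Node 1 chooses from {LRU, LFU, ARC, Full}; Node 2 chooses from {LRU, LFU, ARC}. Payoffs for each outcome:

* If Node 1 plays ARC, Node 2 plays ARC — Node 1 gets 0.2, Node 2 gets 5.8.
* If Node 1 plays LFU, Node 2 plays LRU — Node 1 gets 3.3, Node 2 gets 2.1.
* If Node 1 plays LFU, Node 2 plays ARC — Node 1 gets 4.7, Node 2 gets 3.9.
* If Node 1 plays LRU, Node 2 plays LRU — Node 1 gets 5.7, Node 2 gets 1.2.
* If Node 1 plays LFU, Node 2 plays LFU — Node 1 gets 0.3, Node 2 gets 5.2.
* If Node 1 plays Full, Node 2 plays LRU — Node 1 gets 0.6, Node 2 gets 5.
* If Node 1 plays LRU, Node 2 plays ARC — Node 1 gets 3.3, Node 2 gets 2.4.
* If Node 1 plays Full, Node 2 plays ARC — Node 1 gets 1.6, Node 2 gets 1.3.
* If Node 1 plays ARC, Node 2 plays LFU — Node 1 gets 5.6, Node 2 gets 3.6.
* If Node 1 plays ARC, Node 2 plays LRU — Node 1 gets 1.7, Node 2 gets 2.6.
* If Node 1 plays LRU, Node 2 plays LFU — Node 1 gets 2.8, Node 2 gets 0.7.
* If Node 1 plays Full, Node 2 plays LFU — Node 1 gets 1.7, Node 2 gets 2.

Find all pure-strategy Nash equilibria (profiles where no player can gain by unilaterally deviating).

Node 1 against LRU: payoffs 5.7, 3.3, 1.7, 0.6 → best response LRU.
Node 1 against LFU: payoffs 2.8, 0.3, 5.6, 1.7 → best response ARC.
Node 1 against ARC: payoffs 3.3, 4.7, 0.2, 1.6 → best response LFU.
Node 2 against LRU: payoffs 1.2, 0.7, 2.4 → best response ARC.
Node 2 against LFU: payoffs 2.1, 5.2, 3.9 → best response LFU.
Node 2 against ARC: payoffs 2.6, 3.6, 5.8 → best response ARC.
Node 2 against Full: payoffs 5, 2, 1.3 → best response LRU.
No profile is a mutual best response for all players.

There is no pure-strategy Nash equilibrium.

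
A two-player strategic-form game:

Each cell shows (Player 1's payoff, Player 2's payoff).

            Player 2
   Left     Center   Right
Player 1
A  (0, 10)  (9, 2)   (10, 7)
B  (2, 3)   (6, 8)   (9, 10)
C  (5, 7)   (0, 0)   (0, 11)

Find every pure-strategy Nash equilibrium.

There is no pure-strategy Nash equilibrium.

Player 1 against Left: payoffs 0, 2, 5 → best response C.
Player 1 against Center: payoffs 9, 6, 0 → best response A.
Player 1 against Right: payoffs 10, 9, 0 → best response A.
Player 2 against A: payoffs 10, 2, 7 → best response Left.
Player 2 against B: payoffs 3, 8, 10 → best response Right.
Player 2 against C: payoffs 7, 0, 11 → best response Right.
No profile is a mutual best response for all players.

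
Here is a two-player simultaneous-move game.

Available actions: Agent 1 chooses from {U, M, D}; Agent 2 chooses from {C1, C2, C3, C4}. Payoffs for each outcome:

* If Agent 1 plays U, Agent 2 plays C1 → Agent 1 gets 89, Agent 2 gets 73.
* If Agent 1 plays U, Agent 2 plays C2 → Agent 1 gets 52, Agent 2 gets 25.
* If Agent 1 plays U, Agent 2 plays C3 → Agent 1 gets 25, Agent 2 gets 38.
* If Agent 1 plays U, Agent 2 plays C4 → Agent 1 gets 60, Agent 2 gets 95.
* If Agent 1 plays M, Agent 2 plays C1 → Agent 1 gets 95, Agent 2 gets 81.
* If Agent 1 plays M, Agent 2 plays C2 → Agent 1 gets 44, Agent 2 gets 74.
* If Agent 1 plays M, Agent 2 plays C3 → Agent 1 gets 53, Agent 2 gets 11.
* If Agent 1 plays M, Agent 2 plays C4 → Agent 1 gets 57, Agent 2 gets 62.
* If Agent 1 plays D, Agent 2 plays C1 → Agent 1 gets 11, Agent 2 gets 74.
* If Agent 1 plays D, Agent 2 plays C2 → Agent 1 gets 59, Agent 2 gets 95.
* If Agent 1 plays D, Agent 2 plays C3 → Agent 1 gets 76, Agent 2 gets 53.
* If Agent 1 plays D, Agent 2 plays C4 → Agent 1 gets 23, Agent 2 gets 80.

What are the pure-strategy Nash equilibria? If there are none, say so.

For each player, find the best response to each opponent profile; mutual best responses are the pure NE.
Agent 1 against C1: payoffs 89, 95, 11 → best response M.
Agent 1 against C2: payoffs 52, 44, 59 → best response D.
Agent 1 against C3: payoffs 25, 53, 76 → best response D.
Agent 1 against C4: payoffs 60, 57, 23 → best response U.
Agent 2 against U: payoffs 73, 25, 38, 95 → best response C4.
Agent 2 against M: payoffs 81, 74, 11, 62 → best response C1.
Agent 2 against D: payoffs 74, 95, 53, 80 → best response C2.
Mutual best responses: (U, C4); (M, C1); (D, C2).

(U, C4), (M, C1), (D, C2)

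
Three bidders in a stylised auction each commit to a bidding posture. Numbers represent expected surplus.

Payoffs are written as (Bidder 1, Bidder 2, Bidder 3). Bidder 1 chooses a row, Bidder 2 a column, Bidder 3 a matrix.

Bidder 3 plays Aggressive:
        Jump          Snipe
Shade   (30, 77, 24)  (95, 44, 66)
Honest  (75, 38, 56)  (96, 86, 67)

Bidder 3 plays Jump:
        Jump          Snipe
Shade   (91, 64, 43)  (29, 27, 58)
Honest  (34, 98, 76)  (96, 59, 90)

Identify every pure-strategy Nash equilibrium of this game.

(Shade, Jump, Jump)

Bidder 1 against (Jump, Aggressive): payoffs 30, 75 → best response Honest.
Bidder 1 against (Jump, Jump): payoffs 91, 34 → best response Shade.
Bidder 1 against (Snipe, Aggressive): payoffs 95, 96 → best response Honest.
Bidder 1 against (Snipe, Jump): payoffs 29, 96 → best response Honest.
Bidder 2 against (Shade, Aggressive): payoffs 77, 44 → best response Jump.
Bidder 2 against (Shade, Jump): payoffs 64, 27 → best response Jump.
Bidder 2 against (Honest, Aggressive): payoffs 38, 86 → best response Snipe.
Bidder 2 against (Honest, Jump): payoffs 98, 59 → best response Jump.
Bidder 3 against (Shade, Jump): payoffs 24, 43 → best response Jump.
Bidder 3 against (Shade, Snipe): payoffs 66, 58 → best response Aggressive.
Bidder 3 against (Honest, Jump): payoffs 56, 76 → best response Jump.
Bidder 3 against (Honest, Snipe): payoffs 67, 90 → best response Jump.
Mutual best responses: (Shade, Jump, Jump).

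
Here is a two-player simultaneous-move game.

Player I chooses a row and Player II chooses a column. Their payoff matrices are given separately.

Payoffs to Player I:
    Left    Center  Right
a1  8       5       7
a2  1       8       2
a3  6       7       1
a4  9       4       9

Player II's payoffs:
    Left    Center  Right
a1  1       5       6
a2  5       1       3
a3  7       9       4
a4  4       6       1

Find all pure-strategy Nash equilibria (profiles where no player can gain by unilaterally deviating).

Mark each player's best response to every combination of opponents' strategies; a profile where every player is best-responding is a pure Nash equilibrium.
Player I against Left: payoffs 8, 1, 6, 9 → best response a4.
Player I against Center: payoffs 5, 8, 7, 4 → best response a2.
Player I against Right: payoffs 7, 2, 1, 9 → best response a4.
Player II against a1: payoffs 1, 5, 6 → best response Right.
Player II against a2: payoffs 5, 1, 3 → best response Left.
Player II against a3: payoffs 7, 9, 4 → best response Center.
Player II against a4: payoffs 4, 6, 1 → best response Center.
No profile is a mutual best response for all players.

There is no pure-strategy Nash equilibrium.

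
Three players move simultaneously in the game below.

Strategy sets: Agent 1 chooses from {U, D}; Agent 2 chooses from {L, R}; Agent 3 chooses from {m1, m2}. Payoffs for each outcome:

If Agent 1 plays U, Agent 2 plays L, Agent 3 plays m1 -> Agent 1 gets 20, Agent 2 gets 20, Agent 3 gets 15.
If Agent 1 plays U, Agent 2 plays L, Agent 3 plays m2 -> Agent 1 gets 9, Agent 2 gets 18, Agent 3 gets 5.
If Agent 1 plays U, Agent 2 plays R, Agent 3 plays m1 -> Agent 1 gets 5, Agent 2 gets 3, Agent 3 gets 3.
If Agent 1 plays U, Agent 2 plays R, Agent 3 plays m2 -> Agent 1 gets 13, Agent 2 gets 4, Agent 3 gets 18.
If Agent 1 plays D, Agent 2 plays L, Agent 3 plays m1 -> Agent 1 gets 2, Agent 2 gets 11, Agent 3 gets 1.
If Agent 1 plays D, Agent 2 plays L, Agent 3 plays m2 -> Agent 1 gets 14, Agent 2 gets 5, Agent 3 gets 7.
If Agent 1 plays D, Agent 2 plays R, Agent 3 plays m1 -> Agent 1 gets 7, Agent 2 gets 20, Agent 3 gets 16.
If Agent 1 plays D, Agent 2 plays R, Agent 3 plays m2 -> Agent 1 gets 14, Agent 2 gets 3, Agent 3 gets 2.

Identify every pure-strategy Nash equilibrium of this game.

Agent 1 against (L, m1): payoffs 20, 2 → best response U.
Agent 1 against (L, m2): payoffs 9, 14 → best response D.
Agent 1 against (R, m1): payoffs 5, 7 → best response D.
Agent 1 against (R, m2): payoffs 13, 14 → best response D.
Agent 2 against (U, m1): payoffs 20, 3 → best response L.
Agent 2 against (U, m2): payoffs 18, 4 → best response L.
Agent 2 against (D, m1): payoffs 11, 20 → best response R.
Agent 2 against (D, m2): payoffs 5, 3 → best response L.
Agent 3 against (U, L): payoffs 15, 5 → best response m1.
Agent 3 against (U, R): payoffs 3, 18 → best response m2.
Agent 3 against (D, L): payoffs 1, 7 → best response m2.
Agent 3 against (D, R): payoffs 16, 2 → best response m1.
Mutual best responses: (U, L, m1); (D, L, m2); (D, R, m1).

Pure-strategy Nash equilibria: (U, L, m1), (D, L, m2), (D, R, m1)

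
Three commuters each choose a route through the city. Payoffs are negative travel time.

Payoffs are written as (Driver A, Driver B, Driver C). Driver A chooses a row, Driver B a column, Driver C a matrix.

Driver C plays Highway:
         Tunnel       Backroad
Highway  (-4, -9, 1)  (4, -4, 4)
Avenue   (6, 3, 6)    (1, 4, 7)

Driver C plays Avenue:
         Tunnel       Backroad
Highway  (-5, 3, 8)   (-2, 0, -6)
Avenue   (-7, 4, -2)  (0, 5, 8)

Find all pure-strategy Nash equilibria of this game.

The pure Nash equilibria are (Highway, Tunnel, Avenue) and (Highway, Backroad, Highway) and (Avenue, Backroad, Avenue).

Driver A against (Tunnel, Highway): payoffs -4, 6 → best response Avenue.
Driver A against (Tunnel, Avenue): payoffs -5, -7 → best response Highway.
Driver A against (Backroad, Highway): payoffs 4, 1 → best response Highway.
Driver A against (Backroad, Avenue): payoffs -2, 0 → best response Avenue.
Driver B against (Highway, Highway): payoffs -9, -4 → best response Backroad.
Driver B against (Highway, Avenue): payoffs 3, 0 → best response Tunnel.
Driver B against (Avenue, Highway): payoffs 3, 4 → best response Backroad.
Driver B against (Avenue, Avenue): payoffs 4, 5 → best response Backroad.
Driver C against (Highway, Tunnel): payoffs 1, 8 → best response Avenue.
Driver C against (Highway, Backroad): payoffs 4, -6 → best response Highway.
Driver C against (Avenue, Tunnel): payoffs 6, -2 → best response Highway.
Driver C against (Avenue, Backroad): payoffs 7, 8 → best response Avenue.
Mutual best responses: (Highway, Tunnel, Avenue); (Highway, Backroad, Highway); (Avenue, Backroad, Avenue).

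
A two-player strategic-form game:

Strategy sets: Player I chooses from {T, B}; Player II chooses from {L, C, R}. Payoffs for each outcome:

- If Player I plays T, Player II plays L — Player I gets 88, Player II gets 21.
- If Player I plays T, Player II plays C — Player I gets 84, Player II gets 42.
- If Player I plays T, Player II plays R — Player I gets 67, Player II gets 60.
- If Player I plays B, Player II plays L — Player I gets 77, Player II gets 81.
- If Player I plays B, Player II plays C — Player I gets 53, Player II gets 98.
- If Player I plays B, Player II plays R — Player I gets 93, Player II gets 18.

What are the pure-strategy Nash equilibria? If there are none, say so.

(T, L): Player II can switch to C (21 → 42). Not NE.
(T, C): Player II can switch to R (42 → 60). Not NE.
(T, R): Player I can switch to B (67 → 93). Not NE.
(B, L): Player I can switch to T (77 → 88). Not NE.
(B, C): Player I can switch to T (53 → 84). Not NE.
(B, R): Player II can switch to L (18 → 81). Not NE.

No pure-strategy Nash equilibrium.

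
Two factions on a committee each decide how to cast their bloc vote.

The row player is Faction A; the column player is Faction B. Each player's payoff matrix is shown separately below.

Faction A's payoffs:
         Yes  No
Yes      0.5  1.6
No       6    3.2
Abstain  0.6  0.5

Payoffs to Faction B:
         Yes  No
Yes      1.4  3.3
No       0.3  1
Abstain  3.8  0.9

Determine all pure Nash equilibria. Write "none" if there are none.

Faction A against Yes: payoffs 0.5, 6, 0.6 → best response No.
Faction A against No: payoffs 1.6, 3.2, 0.5 → best response No.
Faction B against Yes: payoffs 1.4, 3.3 → best response No.
Faction B against No: payoffs 0.3, 1 → best response No.
Faction B against Abstain: payoffs 3.8, 0.9 → best response Yes.
Mutual best responses: (No, No).

Pure NE: (No, No)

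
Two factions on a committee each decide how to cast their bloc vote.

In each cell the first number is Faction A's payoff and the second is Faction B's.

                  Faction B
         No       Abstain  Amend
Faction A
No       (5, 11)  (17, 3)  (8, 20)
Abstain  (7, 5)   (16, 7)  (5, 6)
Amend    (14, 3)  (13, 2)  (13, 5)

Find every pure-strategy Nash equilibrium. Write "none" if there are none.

Pure NE: (Amend, Amend)

Faction A against No: payoffs 5, 7, 14 → best response Amend.
Faction A against Abstain: payoffs 17, 16, 13 → best response No.
Faction A against Amend: payoffs 8, 5, 13 → best response Amend.
Faction B against No: payoffs 11, 3, 20 → best response Amend.
Faction B against Abstain: payoffs 5, 7, 6 → best response Abstain.
Faction B against Amend: payoffs 3, 2, 5 → best response Amend.
Mutual best responses: (Amend, Amend).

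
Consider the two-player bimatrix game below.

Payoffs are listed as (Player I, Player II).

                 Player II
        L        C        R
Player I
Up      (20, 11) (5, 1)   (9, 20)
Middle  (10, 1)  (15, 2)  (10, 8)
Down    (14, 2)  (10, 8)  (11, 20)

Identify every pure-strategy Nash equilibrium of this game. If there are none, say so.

(Down, R)

Mark each player's best response to every combination of opponents' strategies; a profile where every player is best-responding is a pure Nash equilibrium.
Player I against L: payoffs 20, 10, 14 → best response Up.
Player I against C: payoffs 5, 15, 10 → best response Middle.
Player I against R: payoffs 9, 10, 11 → best response Down.
Player II against Up: payoffs 11, 1, 20 → best response R.
Player II against Middle: payoffs 1, 2, 8 → best response R.
Player II against Down: payoffs 2, 8, 20 → best response R.
Mutual best responses: (Down, R).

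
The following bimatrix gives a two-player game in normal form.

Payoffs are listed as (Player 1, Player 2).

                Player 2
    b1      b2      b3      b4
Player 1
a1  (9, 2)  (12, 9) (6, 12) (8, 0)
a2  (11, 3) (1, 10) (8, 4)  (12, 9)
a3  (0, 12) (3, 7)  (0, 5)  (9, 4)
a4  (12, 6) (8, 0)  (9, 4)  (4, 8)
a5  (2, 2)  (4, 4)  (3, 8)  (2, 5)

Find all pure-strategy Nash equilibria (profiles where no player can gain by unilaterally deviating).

This game has no pure Nash equilibrium.

Check each profile: it is a Nash equilibrium iff no player can strictly gain by switching unilaterally.
(a1, b1): Player 1 can switch to a2 (9 → 11). Not NE.
(a1, b2): Player 2 can switch to b3 (9 → 12). Not NE.
(a1, b3): Player 1 can switch to a2 (6 → 8). Not NE.
(a1, b4): Player 1 can switch to a2 (8 → 12). Not NE.
(a2, b1): Player 1 can switch to a4 (11 → 12). Not NE.
(a2, b2): Player 1 can switch to a1 (1 → 12). Not NE.
(a2, b3): Player 1 can switch to a4 (8 → 9). Not NE.
(a2, b4): Player 2 can switch to b2 (9 → 10). Not NE.
(a3, b1): Player 1 can switch to a1 (0 → 9). Not NE.
(a3, b2): Player 1 can switch to a1 (3 → 12). Not NE.
(The remaining 10 profiles each have a profitable deviation by the same check.)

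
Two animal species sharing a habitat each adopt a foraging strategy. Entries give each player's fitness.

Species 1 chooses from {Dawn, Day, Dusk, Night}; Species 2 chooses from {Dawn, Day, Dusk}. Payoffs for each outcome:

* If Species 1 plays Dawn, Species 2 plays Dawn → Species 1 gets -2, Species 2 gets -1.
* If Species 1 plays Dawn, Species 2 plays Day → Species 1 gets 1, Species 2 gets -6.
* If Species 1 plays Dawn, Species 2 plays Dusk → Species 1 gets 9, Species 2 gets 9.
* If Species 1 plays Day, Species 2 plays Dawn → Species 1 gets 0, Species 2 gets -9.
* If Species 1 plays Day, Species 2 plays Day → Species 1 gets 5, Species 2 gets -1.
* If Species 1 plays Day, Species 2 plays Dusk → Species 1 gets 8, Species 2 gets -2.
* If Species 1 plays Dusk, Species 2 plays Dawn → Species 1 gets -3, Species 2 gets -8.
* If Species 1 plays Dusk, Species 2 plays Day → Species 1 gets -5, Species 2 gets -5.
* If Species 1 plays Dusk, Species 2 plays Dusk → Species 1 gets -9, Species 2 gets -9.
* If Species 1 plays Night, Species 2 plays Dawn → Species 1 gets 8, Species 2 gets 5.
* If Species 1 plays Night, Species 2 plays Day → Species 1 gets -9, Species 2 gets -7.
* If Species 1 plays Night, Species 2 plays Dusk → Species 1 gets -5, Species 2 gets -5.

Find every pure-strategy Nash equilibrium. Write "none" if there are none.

Mark each player's best response to every combination of opponents' strategies; a profile where every player is best-responding is a pure Nash equilibrium.
Species 1 against Dawn: payoffs -2, 0, -3, 8 → best response Night.
Species 1 against Day: payoffs 1, 5, -5, -9 → best response Day.
Species 1 against Dusk: payoffs 9, 8, -9, -5 → best response Dawn.
Species 2 against Dawn: payoffs -1, -6, 9 → best response Dusk.
Species 2 against Day: payoffs -9, -1, -2 → best response Day.
Species 2 against Dusk: payoffs -8, -5, -9 → best response Day.
Species 2 against Night: payoffs 5, -7, -5 → best response Dawn.
Mutual best responses: (Dawn, Dusk); (Day, Day); (Night, Dawn).

Pure-strategy Nash equilibria: (Dawn, Dusk); (Day, Day); (Night, Dawn)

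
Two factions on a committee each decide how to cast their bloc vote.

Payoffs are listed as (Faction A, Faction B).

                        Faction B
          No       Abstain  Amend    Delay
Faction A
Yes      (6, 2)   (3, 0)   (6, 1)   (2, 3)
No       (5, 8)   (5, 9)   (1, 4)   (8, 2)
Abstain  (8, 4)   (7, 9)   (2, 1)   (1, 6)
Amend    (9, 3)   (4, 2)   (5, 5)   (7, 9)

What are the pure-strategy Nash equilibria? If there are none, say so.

Faction A against No: payoffs 6, 5, 8, 9 → best response Amend.
Faction A against Abstain: payoffs 3, 5, 7, 4 → best response Abstain.
Faction A against Amend: payoffs 6, 1, 2, 5 → best response Yes.
Faction A against Delay: payoffs 2, 8, 1, 7 → best response No.
Faction B against Yes: payoffs 2, 0, 1, 3 → best response Delay.
Faction B against No: payoffs 8, 9, 4, 2 → best response Abstain.
Faction B against Abstain: payoffs 4, 9, 1, 6 → best response Abstain.
Faction B against Amend: payoffs 3, 2, 5, 9 → best response Delay.
Mutual best responses: (Abstain, Abstain).

(Abstain, Abstain)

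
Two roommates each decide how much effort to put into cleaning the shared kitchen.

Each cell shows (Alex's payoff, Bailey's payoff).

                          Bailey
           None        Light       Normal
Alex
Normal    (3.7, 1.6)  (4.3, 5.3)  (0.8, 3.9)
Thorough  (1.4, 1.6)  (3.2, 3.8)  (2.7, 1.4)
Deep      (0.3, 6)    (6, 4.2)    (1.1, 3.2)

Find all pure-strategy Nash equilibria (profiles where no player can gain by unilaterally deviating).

Alex against None: payoffs 3.7, 1.4, 0.3 → best response Normal.
Alex against Light: payoffs 4.3, 3.2, 6 → best response Deep.
Alex against Normal: payoffs 0.8, 2.7, 1.1 → best response Thorough.
Bailey against Normal: payoffs 1.6, 5.3, 3.9 → best response Light.
Bailey against Thorough: payoffs 1.6, 3.8, 1.4 → best response Light.
Bailey against Deep: payoffs 6, 4.2, 3.2 → best response None.
No profile is a mutual best response for all players.

No pure-strategy Nash equilibrium.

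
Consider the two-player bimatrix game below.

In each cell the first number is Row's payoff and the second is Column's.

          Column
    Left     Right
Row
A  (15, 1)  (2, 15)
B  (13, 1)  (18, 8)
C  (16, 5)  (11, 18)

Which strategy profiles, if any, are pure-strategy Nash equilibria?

The unique pure-strategy Nash equilibrium is (B, Right).

For each player, find the best response to each opponent profile; mutual best responses are the pure NE.
Row against Left: payoffs 15, 13, 16 → best response C.
Row against Right: payoffs 2, 18, 11 → best response B.
Column against A: payoffs 1, 15 → best response Right.
Column against B: payoffs 1, 8 → best response Right.
Column against C: payoffs 5, 18 → best response Right.
Mutual best responses: (B, Right).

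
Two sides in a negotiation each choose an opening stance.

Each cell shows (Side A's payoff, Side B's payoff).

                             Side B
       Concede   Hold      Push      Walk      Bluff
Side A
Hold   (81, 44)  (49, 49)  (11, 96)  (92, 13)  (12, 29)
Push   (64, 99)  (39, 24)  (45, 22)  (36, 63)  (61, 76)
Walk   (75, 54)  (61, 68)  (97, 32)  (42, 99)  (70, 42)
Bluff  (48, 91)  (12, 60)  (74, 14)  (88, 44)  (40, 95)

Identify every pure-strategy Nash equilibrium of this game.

This game has no pure Nash equilibrium.

Mark each player's best response to every combination of opponents' strategies; a profile where every player is best-responding is a pure Nash equilibrium.
Side A against Concede: payoffs 81, 64, 75, 48 → best response Hold.
Side A against Hold: payoffs 49, 39, 61, 12 → best response Walk.
Side A against Push: payoffs 11, 45, 97, 74 → best response Walk.
Side A against Walk: payoffs 92, 36, 42, 88 → best response Hold.
Side A against Bluff: payoffs 12, 61, 70, 40 → best response Walk.
Side B against Hold: payoffs 44, 49, 96, 13, 29 → best response Push.
Side B against Push: payoffs 99, 24, 22, 63, 76 → best response Concede.
Side B against Walk: payoffs 54, 68, 32, 99, 42 → best response Walk.
Side B against Bluff: payoffs 91, 60, 14, 44, 95 → best response Bluff.
No profile is a mutual best response for all players.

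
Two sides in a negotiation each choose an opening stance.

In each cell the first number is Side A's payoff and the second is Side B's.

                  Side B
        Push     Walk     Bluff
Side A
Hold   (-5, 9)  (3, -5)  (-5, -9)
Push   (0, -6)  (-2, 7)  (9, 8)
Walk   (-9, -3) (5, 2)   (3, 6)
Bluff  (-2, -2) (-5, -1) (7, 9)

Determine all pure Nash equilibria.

For each player, find the best response to each opponent profile; mutual best responses are the pure NE.
Side A against Push: payoffs -5, 0, -9, -2 → best response Push.
Side A against Walk: payoffs 3, -2, 5, -5 → best response Walk.
Side A against Bluff: payoffs -5, 9, 3, 7 → best response Push.
Side B against Hold: payoffs 9, -5, -9 → best response Push.
Side B against Push: payoffs -6, 7, 8 → best response Bluff.
Side B against Walk: payoffs -3, 2, 6 → best response Bluff.
Side B against Bluff: payoffs -2, -1, 9 → best response Bluff.
Mutual best responses: (Push, Bluff).

The unique pure-strategy Nash equilibrium is (Push, Bluff).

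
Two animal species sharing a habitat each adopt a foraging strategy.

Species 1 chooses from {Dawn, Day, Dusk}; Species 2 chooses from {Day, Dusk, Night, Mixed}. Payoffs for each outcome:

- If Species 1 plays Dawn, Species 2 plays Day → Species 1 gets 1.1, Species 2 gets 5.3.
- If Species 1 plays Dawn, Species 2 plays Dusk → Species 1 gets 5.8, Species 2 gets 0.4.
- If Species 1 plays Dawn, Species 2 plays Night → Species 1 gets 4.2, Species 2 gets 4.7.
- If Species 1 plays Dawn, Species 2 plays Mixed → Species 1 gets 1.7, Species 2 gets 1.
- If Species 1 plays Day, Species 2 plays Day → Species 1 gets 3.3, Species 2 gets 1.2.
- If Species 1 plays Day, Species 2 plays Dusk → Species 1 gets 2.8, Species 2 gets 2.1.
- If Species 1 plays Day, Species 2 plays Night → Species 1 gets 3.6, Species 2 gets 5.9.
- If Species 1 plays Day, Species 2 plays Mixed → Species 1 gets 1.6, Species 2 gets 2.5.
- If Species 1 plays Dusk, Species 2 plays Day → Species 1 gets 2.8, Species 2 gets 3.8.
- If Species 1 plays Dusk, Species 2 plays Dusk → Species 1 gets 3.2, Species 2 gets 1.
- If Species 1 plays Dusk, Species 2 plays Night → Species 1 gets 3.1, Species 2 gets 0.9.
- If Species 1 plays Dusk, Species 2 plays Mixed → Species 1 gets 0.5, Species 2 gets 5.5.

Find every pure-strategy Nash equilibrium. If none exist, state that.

There is no pure-strategy Nash equilibrium.

Mark each player's best response to every combination of opponents' strategies; a profile where every player is best-responding is a pure Nash equilibrium.
Species 1 against Day: payoffs 1.1, 3.3, 2.8 → best response Day.
Species 1 against Dusk: payoffs 5.8, 2.8, 3.2 → best response Dawn.
Species 1 against Night: payoffs 4.2, 3.6, 3.1 → best response Dawn.
Species 1 against Mixed: payoffs 1.7, 1.6, 0.5 → best response Dawn.
Species 2 against Dawn: payoffs 5.3, 0.4, 4.7, 1 → best response Day.
Species 2 against Day: payoffs 1.2, 2.1, 5.9, 2.5 → best response Night.
Species 2 against Dusk: payoffs 3.8, 1, 0.9, 5.5 → best response Mixed.
No profile is a mutual best response for all players.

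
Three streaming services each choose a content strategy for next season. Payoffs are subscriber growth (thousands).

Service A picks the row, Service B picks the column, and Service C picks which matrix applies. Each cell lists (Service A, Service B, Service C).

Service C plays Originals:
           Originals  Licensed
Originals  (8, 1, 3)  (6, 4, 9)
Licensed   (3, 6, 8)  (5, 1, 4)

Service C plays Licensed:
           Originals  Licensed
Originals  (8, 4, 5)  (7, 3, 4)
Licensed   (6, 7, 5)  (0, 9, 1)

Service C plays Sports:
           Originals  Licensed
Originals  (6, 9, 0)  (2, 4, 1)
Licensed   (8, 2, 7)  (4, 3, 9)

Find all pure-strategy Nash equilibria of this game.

Service A against (Originals, Originals): payoffs 8, 3 → best response Originals.
Service A against (Originals, Licensed): payoffs 8, 6 → best response Originals.
Service A against (Originals, Sports): payoffs 6, 8 → best response Licensed.
Service A against (Licensed, Originals): payoffs 6, 5 → best response Originals.
Service A against (Licensed, Licensed): payoffs 7, 0 → best response Originals.
Service A against (Licensed, Sports): payoffs 2, 4 → best response Licensed.
Service B against (Originals, Originals): payoffs 1, 4 → best response Licensed.
Service B against (Originals, Licensed): payoffs 4, 3 → best response Originals.
Service B against (Originals, Sports): payoffs 9, 4 → best response Originals.
Service B against (Licensed, Originals): payoffs 6, 1 → best response Originals.
Service B against (Licensed, Licensed): payoffs 7, 9 → best response Licensed.
Service B against (Licensed, Sports): payoffs 2, 3 → best response Licensed.
Service C against (Originals, Originals): payoffs 3, 5, 0 → best response Licensed.
Service C against (Originals, Licensed): payoffs 9, 4, 1 → best response Originals.
Service C against (Licensed, Originals): payoffs 8, 5, 7 → best response Originals.
Service C against (Licensed, Licensed): payoffs 4, 1, 9 → best response Sports.
Mutual best responses: (Originals, Originals, Licensed); (Originals, Licensed, Originals); (Licensed, Licensed, Sports).

Pure-strategy Nash equilibria: (Originals, Originals, Licensed), (Originals, Licensed, Originals), (Licensed, Licensed, Sports)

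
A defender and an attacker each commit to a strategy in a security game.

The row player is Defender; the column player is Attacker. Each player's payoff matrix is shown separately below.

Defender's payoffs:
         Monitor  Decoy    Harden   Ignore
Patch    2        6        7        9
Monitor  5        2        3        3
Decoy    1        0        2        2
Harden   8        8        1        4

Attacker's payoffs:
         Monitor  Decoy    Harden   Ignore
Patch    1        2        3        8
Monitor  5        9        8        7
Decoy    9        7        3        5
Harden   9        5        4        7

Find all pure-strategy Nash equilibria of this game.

Defender against Monitor: payoffs 2, 5, 1, 8 → best response Harden.
Defender against Decoy: payoffs 6, 2, 0, 8 → best response Harden.
Defender against Harden: payoffs 7, 3, 2, 1 → best response Patch.
Defender against Ignore: payoffs 9, 3, 2, 4 → best response Patch.
Attacker against Patch: payoffs 1, 2, 3, 8 → best response Ignore.
Attacker against Monitor: payoffs 5, 9, 8, 7 → best response Decoy.
Attacker against Decoy: payoffs 9, 7, 3, 5 → best response Monitor.
Attacker against Harden: payoffs 9, 5, 4, 7 → best response Monitor.
Mutual best responses: (Patch, Ignore); (Harden, Monitor).

The pure Nash equilibria are (Patch, Ignore) and (Harden, Monitor).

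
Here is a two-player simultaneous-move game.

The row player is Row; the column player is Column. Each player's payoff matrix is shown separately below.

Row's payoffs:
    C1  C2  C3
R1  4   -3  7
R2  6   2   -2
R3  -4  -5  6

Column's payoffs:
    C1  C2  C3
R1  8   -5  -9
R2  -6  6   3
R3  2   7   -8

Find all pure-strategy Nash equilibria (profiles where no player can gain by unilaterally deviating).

(R2, C2)

Row against C1: payoffs 4, 6, -4 → best response R2.
Row against C2: payoffs -3, 2, -5 → best response R2.
Row against C3: payoffs 7, -2, 6 → best response R1.
Column against R1: payoffs 8, -5, -9 → best response C1.
Column against R2: payoffs -6, 6, 3 → best response C2.
Column against R3: payoffs 2, 7, -8 → best response C2.
Mutual best responses: (R2, C2).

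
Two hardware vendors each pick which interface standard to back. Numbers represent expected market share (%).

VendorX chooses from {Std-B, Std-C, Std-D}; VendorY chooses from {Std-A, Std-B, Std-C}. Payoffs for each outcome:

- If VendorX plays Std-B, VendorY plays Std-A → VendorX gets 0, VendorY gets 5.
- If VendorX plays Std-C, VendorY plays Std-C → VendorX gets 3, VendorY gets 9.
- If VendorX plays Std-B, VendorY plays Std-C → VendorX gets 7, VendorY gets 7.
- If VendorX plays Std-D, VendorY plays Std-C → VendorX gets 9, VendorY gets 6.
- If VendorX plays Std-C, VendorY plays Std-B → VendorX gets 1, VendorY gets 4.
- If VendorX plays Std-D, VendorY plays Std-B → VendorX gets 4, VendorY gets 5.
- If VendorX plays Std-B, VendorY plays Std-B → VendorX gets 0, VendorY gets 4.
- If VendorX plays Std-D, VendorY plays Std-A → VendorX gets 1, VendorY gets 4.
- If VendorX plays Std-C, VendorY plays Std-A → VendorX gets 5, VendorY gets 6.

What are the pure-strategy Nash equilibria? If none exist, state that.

(Std-D, Std-C)

(Std-B, Std-A): VendorX can switch to Std-C (0 → 5). Not NE.
(Std-B, Std-B): VendorX can switch to Std-C (0 → 1). Not NE.
(Std-B, Std-C): VendorX can switch to Std-D (7 → 9). Not NE.
(Std-C, Std-A): VendorY can switch to Std-C (6 → 9). Not NE.
(Std-C, Std-B): VendorX can switch to Std-D (1 → 4). Not NE.
(Std-C, Std-C): VendorX can switch to Std-B (3 → 7). Not NE.
(Std-D, Std-A): VendorX can switch to Std-C (1 → 5). Not NE.
(Std-D, Std-B): VendorY can switch to Std-C (5 → 6). Not NE.
(Std-D, Std-C): VendorX gets 9, best alternative 7; VendorY gets 6, best alternative 5. No profitable deviation — NE.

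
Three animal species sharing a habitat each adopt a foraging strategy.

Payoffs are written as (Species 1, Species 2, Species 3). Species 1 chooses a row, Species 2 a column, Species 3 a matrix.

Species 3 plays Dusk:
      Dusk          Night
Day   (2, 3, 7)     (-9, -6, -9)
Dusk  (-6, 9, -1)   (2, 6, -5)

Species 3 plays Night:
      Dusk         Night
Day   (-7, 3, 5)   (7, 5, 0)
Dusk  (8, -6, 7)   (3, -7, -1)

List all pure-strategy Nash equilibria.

(Day, Dusk, Dusk): Species 1 gets 2, best alternative -6; Species 2 gets 3, best alternative -6; Species 3 gets 7, best alternative 5. No profitable deviation — NE.
(Day, Dusk, Night): Species 1 can switch to Dusk (-7 → 8). Not NE.
(Day, Night, Dusk): Species 1 can switch to Dusk (-9 → 2). Not NE.
(Day, Night, Night): Species 1 gets 7, best alternative 3; Species 2 gets 5, best alternative 3; Species 3 gets 0, best alternative -9. No profitable deviation — NE.
(Dusk, Dusk, Dusk): Species 1 can switch to Day (-6 → 2). Not NE.
(Dusk, Dusk, Night): Species 1 gets 8, best alternative -7; Species 2 gets -6, best alternative -7; Species 3 gets 7, best alternative -1. No profitable deviation — NE.
(Dusk, Night, Dusk): Species 2 can switch to Dusk (6 → 9). Not NE.
(Dusk, Night, Night): Species 1 can switch to Day (3 → 7). Not NE.

Pure-strategy Nash equilibria: (Day, Dusk, Dusk) and (Day, Night, Night) and (Dusk, Dusk, Night)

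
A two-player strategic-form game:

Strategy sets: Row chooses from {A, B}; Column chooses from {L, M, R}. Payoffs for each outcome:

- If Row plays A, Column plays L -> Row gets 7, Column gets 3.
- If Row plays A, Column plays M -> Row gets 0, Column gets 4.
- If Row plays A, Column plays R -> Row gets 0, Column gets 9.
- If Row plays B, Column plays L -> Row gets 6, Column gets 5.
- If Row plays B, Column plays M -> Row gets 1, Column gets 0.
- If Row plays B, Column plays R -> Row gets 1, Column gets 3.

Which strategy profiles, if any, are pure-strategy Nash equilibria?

(A, L): Column can switch to M (3 → 4). Not NE.
(A, M): Row can switch to B (0 → 1). Not NE.
(A, R): Row can switch to B (0 → 1). Not NE.
(B, L): Row can switch to A (6 → 7). Not NE.
(B, M): Column can switch to L (0 → 5). Not NE.
(B, R): Column can switch to L (3 → 5). Not NE.

There is no pure-strategy Nash equilibrium.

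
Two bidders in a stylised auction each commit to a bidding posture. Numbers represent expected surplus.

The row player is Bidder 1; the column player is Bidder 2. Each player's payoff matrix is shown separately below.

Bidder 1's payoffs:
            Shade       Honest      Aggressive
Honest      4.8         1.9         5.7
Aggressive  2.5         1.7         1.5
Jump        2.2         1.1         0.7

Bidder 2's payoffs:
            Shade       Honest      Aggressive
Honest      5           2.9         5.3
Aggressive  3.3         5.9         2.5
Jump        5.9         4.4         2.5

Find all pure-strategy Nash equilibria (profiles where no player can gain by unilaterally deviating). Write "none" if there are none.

Bidder 1 against Shade: payoffs 4.8, 2.5, 2.2 → best response Honest.
Bidder 1 against Honest: payoffs 1.9, 1.7, 1.1 → best response Honest.
Bidder 1 against Aggressive: payoffs 5.7, 1.5, 0.7 → best response Honest.
Bidder 2 against Honest: payoffs 5, 2.9, 5.3 → best response Aggressive.
Bidder 2 against Aggressive: payoffs 3.3, 5.9, 2.5 → best response Honest.
Bidder 2 against Jump: payoffs 5.9, 4.4, 2.5 → best response Shade.
Mutual best responses: (Honest, Aggressive).

The unique pure-strategy Nash equilibrium is (Honest, Aggressive).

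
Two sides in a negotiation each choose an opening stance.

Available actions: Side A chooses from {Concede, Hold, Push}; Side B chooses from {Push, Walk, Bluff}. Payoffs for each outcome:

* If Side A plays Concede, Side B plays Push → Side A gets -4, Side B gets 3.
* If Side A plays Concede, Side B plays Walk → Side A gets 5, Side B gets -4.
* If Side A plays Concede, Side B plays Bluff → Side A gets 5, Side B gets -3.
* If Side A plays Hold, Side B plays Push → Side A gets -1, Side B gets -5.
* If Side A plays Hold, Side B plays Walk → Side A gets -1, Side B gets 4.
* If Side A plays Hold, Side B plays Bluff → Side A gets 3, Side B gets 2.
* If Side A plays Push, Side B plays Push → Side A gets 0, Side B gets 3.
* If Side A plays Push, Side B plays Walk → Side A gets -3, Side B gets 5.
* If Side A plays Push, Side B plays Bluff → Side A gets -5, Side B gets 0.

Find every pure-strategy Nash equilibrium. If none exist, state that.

Check each profile: it is a Nash equilibrium iff no player can strictly gain by switching unilaterally.
(Concede, Push): Side A can switch to Hold (-4 → -1). Not NE.
(Concede, Walk): Side B can switch to Push (-4 → 3). Not NE.
(Concede, Bluff): Side B can switch to Push (-3 → 3). Not NE.
(Hold, Push): Side A can switch to Push (-1 → 0). Not NE.
(Hold, Walk): Side A can switch to Concede (-1 → 5). Not NE.
(Hold, Bluff): Side A can switch to Concede (3 → 5). Not NE.
(Push, Push): Side B can switch to Walk (3 → 5). Not NE.
(Push, Walk): Side A can switch to Concede (-3 → 5). Not NE.
(Push, Bluff): Side A can switch to Concede (-5 → 5). Not NE.

none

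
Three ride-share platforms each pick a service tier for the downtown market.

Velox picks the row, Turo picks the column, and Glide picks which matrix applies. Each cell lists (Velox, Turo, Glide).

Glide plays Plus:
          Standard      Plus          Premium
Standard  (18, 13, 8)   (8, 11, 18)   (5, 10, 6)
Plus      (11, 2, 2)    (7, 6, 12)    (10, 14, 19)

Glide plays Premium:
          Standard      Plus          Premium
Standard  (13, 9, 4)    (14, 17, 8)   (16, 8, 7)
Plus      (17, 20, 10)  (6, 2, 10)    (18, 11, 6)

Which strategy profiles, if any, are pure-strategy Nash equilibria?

For each player, find the best response to each opponent profile; mutual best responses are the pure NE.
Velox against (Standard, Plus): payoffs 18, 11 → best response Standard.
Velox against (Standard, Premium): payoffs 13, 17 → best response Plus.
Velox against (Plus, Plus): payoffs 8, 7 → best response Standard.
Velox against (Plus, Premium): payoffs 14, 6 → best response Standard.
Velox against (Premium, Plus): payoffs 5, 10 → best response Plus.
Velox against (Premium, Premium): payoffs 16, 18 → best response Plus.
Turo against (Standard, Plus): payoffs 13, 11, 10 → best response Standard.
Turo against (Standard, Premium): payoffs 9, 17, 8 → best response Plus.
Turo against (Plus, Plus): payoffs 2, 6, 14 → best response Premium.
Turo against (Plus, Premium): payoffs 20, 2, 11 → best response Standard.
Glide against (Standard, Standard): payoffs 8, 4 → best response Plus.
Glide against (Standard, Plus): payoffs 18, 8 → best response Plus.
Glide against (Standard, Premium): payoffs 6, 7 → best response Premium.
Glide against (Plus, Standard): payoffs 2, 10 → best response Premium.
Glide against (Plus, Plus): payoffs 12, 10 → best response Plus.
Glide against (Plus, Premium): payoffs 19, 6 → best response Plus.
Mutual best responses: (Standard, Standard, Plus); (Plus, Standard, Premium); (Plus, Premium, Plus).

The pure Nash equilibria are (Standard, Standard, Plus) and (Plus, Standard, Premium) and (Plus, Premium, Plus).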